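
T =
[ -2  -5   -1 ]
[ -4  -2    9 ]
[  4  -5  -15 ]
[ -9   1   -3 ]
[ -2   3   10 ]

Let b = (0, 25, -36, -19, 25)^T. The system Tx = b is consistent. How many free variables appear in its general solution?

0

Row reduce the augmented matrix [T | b].
R2 ← R2 − (2)·R1: [0, 8, 11, 25]
R3 ← R3 + (2)·R1: [0, -15, -17, -36]
R4 ← R4 − (9/2)·R1: [0, 47/2, 3/2, -19]
R5 ← R5 − R1: [0, 8, 11, 25]
R3 ← R3 + (15/8)·R2: [0, 0, 29/8, 87/8]
R4 ← R4 − (47/16)·R2: [0, 0, -493/16, -1479/16]
R5 ← R5 − R2: [0, 0, 0, 0]
R4 ← R4 + (17/2)·R3: [0, 0, 0, 0]
The echelon form has 3 nonzero rows, and every pivot lies in the first 3 columns, so rank(T) = rank([T|b]) = 3.
The system is consistent.
Free variables = (unknowns) − (rank) = 3 − 3 = 0.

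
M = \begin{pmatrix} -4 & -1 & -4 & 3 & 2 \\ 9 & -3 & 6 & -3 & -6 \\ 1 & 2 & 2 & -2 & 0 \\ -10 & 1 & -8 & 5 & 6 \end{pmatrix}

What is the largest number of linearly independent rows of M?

2

Row reduce to echelon form.
R2 ← R2 + (9/4)·R1: [0, -21/4, -3, 15/4, -3/2]
R3 ← R3 + (1/4)·R1: [0, 7/4, 1, -5/4, 1/2]
R4 ← R4 − (5/2)·R1: [0, 7/2, 2, -5/2, 1]
R3 ← R3 + (1/3)·R2: [0, 0, 0, 0, 0]
R4 ← R4 + (2/3)·R2: [0, 0, 0, 0, 0]
Echelon form has 2 nonzero rows, so rank(M) = 2.
The rank gives the maximum number of linearly independent rows: 2.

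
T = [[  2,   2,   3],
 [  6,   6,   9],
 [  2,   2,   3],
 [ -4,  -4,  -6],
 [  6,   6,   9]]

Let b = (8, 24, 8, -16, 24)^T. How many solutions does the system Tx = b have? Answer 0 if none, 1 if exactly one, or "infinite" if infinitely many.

Row reduce the augmented matrix [T | b].
R2 ← R2 − (3)·R1: [0, 0, 0, 0]
R3 ← R3 − R1: [0, 0, 0, 0]
R4 ← R4 + (2)·R1: [0, 0, 0, 0]
R5 ← R5 − (3)·R1: [0, 0, 0, 0]
The echelon form has 1 nonzero rows, and every pivot lies in the first 3 columns, so rank(T) = rank([T|b]) = 1.
The system is consistent.
rank = 1 < 3 unknowns, so there are infinitely many solutions.

infinite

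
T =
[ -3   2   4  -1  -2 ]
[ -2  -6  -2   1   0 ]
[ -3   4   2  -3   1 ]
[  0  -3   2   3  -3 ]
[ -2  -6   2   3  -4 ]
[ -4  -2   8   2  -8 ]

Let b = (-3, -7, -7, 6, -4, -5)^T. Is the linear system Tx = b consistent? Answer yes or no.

Row reduce the augmented matrix [T | b].
R2 ← R2 − (2/3)·R1: [0, -22/3, -14/3, 5/3, 4/3, -5]
R3 ← R3 − R1: [0, 2, -2, -2, 3, -4]
R5 ← R5 − (2/3)·R1: [0, -22/3, -2/3, 11/3, -8/3, -2]
R6 ← R6 − (4/3)·R1: [0, -14/3, 8/3, 10/3, -16/3, -1]
R3 ← R3 + (3/11)·R2: [0, 0, -36/11, -17/11, 37/11, -59/11]
R4 ← R4 − (9/22)·R2: [0, 0, 43/11, 51/22, -39/11, 177/22]
R5 ← R5 − R2: [0, 0, 4, 2, -4, 3]
R6 ← R6 − (7/11)·R2: [0, 0, 62/11, 25/11, -68/11, 24/11]
R4 ← R4 + (43/36)·R3: [0, 0, 0, 17/36, 17/36, 59/36]
R5 ← R5 + (11/9)·R3: [0, 0, 0, 1/9, 1/9, -32/9]
R6 ← R6 + (31/18)·R3: [0, 0, 0, -7/18, -7/18, -127/18]
R5 ← R5 − (4/17)·R4: [0, 0, 0, 0, 0, -67/17]
R6 ← R6 + (14/17)·R4: [0, 0, 0, 0, 0, -97/17]
R6 ← R6 − (97/67)·R5: [0, 0, 0, 0, 0, 0]
The echelon form has 5 nonzero rows; the last pivot sits in the augmented column, so rank(T) = 4 but rank([T|b]) = 5.
Since the ranks differ, the system is inconsistent.

no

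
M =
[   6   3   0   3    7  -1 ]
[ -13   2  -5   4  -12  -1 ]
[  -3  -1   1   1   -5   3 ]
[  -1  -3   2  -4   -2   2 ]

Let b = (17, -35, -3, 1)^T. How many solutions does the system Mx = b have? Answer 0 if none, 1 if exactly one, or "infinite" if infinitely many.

Row reduce the augmented matrix [M | b].
R2 ← R2 + (13/6)·R1: [0, 17/2, -5, 21/2, 19/6, -19/6, 11/6]
R3 ← R3 + (1/2)·R1: [0, 1/2, 1, 5/2, -3/2, 5/2, 11/2]
R4 ← R4 + (1/6)·R1: [0, -5/2, 2, -7/2, -5/6, 11/6, 23/6]
R3 ← R3 − (1/17)·R2: [0, 0, 22/17, 32/17, -86/51, 137/51, 275/51]
R4 ← R4 + (5/17)·R2: [0, 0, 9/17, -7/17, 5/51, 46/51, 223/51]
R4 ← R4 − (9/22)·R3: [0, 0, 0, -13/11, 26/33, -13/66, 13/6]
The echelon form has 4 nonzero rows, and every pivot lies in the first 6 columns, so rank(M) = rank([M|b]) = 4.
The system is consistent.
rank = 4 < 6 unknowns, so there are infinitely many solutions.

infinite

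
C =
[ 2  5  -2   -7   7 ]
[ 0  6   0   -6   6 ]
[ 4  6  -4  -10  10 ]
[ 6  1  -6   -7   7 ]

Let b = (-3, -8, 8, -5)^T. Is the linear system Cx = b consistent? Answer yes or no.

no

Row reduce the augmented matrix [C | b].
R3 ← R3 − (2)·R1: [0, -4, 0, 4, -4, 14]
R4 ← R4 − (3)·R1: [0, -14, 0, 14, -14, 4]
R3 ← R3 + (2/3)·R2: [0, 0, 0, 0, 0, 26/3]
R4 ← R4 + (7/3)·R2: [0, 0, 0, 0, 0, -44/3]
R4 ← R4 + (22/13)·R3: [0, 0, 0, 0, 0, 0]
The echelon form has 3 nonzero rows; the last pivot sits in the augmented column, so rank(C) = 2 but rank([C|b]) = 3.
Since the ranks differ, the system is inconsistent.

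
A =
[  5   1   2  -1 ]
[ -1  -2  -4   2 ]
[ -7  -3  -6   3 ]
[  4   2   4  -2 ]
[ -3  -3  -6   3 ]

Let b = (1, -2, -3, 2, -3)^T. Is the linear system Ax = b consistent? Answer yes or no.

yes

Row reduce the augmented matrix [A | b].
R2 ← R2 + (1/5)·R1: [0, -9/5, -18/5, 9/5, -9/5]
R3 ← R3 + (7/5)·R1: [0, -8/5, -16/5, 8/5, -8/5]
R4 ← R4 − (4/5)·R1: [0, 6/5, 12/5, -6/5, 6/5]
R5 ← R5 + (3/5)·R1: [0, -12/5, -24/5, 12/5, -12/5]
R3 ← R3 − (8/9)·R2: [0, 0, 0, 0, 0]
R4 ← R4 + (2/3)·R2: [0, 0, 0, 0, 0]
R5 ← R5 − (4/3)·R2: [0, 0, 0, 0, 0]
The echelon form has 2 nonzero rows, and every pivot lies in the first 4 columns, so rank(A) = rank([A|b]) = 2.
The system is consistent.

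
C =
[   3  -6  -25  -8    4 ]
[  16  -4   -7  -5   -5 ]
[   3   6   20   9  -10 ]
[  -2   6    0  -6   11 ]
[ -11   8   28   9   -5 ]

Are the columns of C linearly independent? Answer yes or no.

Row reduce C to echelon form.
R2 ← R2 − (16/3)·R1: [0, 28, 379/3, 113/3, -79/3]
R3 ← R3 − R1: [0, 12, 45, 17, -14]
R4 ← R4 + (2/3)·R1: [0, 2, -50/3, -34/3, 41/3]
R5 ← R5 + (11/3)·R1: [0, -14, -191/3, -61/3, 29/3]
R3 ← R3 − (3/7)·R2: [0, 0, -64/7, 6/7, -19/7]
R4 ← R4 − (1/14)·R2: [0, 0, -1079/42, -589/42, 653/42]
R5 ← R5 + (1/2)·R2: [0, 0, -1/2, -3/2, -7/2]
R4 ← R4 − (1079/384)·R3: [0, 0, 0, -3155/192, 8899/384]
R5 ← R5 − (7/128)·R3: [0, 0, 0, -99/64, -429/128]
R5 ← R5 − (297/3155)·R4: [0, 0, 0, 0, -17457/3155]
5 pivots among 5 columns.
Every column is a pivot column, so the columns are linearly independent.

yes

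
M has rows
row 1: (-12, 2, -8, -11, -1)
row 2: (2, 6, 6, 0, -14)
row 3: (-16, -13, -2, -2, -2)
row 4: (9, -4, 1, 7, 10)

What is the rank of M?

Row reduce to echelon form.
R2 ← R2 + (1/6)·R1: [0, 19/3, 14/3, -11/6, -85/6]
R3 ← R3 − (4/3)·R1: [0, -47/3, 26/3, 38/3, -2/3]
R4 ← R4 + (3/4)·R1: [0, -5/2, -5, -5/4, 37/4]
R3 ← R3 + (47/19)·R2: [0, 0, 384/19, 309/38, -1357/38]
R4 ← R4 + (15/38)·R2: [0, 0, -60/19, -75/38, 139/38]
R4 ← R4 + (5/32)·R3: [0, 0, 0, -45/64, -123/64]
Echelon form has 4 nonzero rows, so rank(M) = 4.

4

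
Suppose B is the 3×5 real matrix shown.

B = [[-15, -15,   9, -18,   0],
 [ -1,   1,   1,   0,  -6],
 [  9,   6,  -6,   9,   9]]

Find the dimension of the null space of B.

Row reduce to echelon form.
R2 ← R2 − (1/15)·R1: [0, 2, 2/5, 6/5, -6]
R3 ← R3 + (3/5)·R1: [0, -3, -3/5, -9/5, 9]
R3 ← R3 + (3/2)·R2: [0, 0, 0, 0, 0]
2 nonzero rows, so rank(B) = 2.
B has 5 columns; by rank–nullity, nullity = 5 − 2 = 3.

3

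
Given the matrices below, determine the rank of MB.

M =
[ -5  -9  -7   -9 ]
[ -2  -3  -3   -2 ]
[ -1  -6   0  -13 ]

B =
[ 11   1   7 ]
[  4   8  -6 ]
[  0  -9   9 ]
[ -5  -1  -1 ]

First compute MB:
[[-46,  -5, -35],
 [-24,   3, -21],
 [ 30, -36,  42]]
Now row reduce the product.
R2 ← R2 − (12/23)·R1: [0, 129/23, -63/23]
R3 ← R3 + (15/23)·R1: [0, -903/23, 441/23]
R3 ← R3 + (7)·R2: [0, 0, 0]
2 nonzero rows, so rank(MB) = 2.

2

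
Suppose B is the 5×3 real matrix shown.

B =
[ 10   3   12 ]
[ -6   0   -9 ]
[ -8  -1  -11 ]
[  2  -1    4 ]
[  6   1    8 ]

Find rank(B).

2

Row reduce to echelon form.
R2 ← R2 + (3/5)·R1: [0, 9/5, -9/5]
R3 ← R3 + (4/5)·R1: [0, 7/5, -7/5]
R4 ← R4 − (1/5)·R1: [0, -8/5, 8/5]
R5 ← R5 − (3/5)·R1: [0, -4/5, 4/5]
R3 ← R3 − (7/9)·R2: [0, 0, 0]
R4 ← R4 + (8/9)·R2: [0, 0, 0]
R5 ← R5 + (4/9)·R2: [0, 0, 0]
Echelon form has 2 nonzero rows, so rank(B) = 2.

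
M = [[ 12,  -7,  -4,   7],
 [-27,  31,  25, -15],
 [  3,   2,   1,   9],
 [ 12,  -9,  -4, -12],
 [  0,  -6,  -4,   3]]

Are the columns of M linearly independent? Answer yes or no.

Row reduce M to echelon form.
R2 ← R2 + (9/4)·R1: [0, 61/4, 16, 3/4]
R3 ← R3 − (1/4)·R1: [0, 15/4, 2, 29/4]
R4 ← R4 − R1: [0, -2, 0, -19]
R3 ← R3 − (15/61)·R2: [0, 0, -118/61, 431/61]
R4 ← R4 + (8/61)·R2: [0, 0, 128/61, -1153/61]
R5 ← R5 + (24/61)·R2: [0, 0, 140/61, 201/61]
R4 ← R4 + (64/59)·R3: [0, 0, 0, -663/59]
R5 ← R5 + (70/59)·R3: [0, 0, 0, 689/59]
R5 ← R5 + (53/51)·R4: [0, 0, 0, 0]
4 pivots among 4 columns.
Every column is a pivot column, so the columns are linearly independent.

yes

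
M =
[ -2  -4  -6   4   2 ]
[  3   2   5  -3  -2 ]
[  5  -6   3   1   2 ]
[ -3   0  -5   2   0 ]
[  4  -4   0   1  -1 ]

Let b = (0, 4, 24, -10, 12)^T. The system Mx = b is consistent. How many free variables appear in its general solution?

Row reduce the augmented matrix [M | b].
R2 ← R2 + (3/2)·R1: [0, -4, -4, 3, 1, 4]
R3 ← R3 + (5/2)·R1: [0, -16, -12, 11, 7, 24]
R4 ← R4 − (3/2)·R1: [0, 6, 4, -4, -3, -10]
R5 ← R5 + (2)·R1: [0, -12, -12, 9, 3, 12]
R3 ← R3 − (4)·R2: [0, 0, 4, -1, 3, 8]
R4 ← R4 + (3/2)·R2: [0, 0, -2, 1/2, -3/2, -4]
R5 ← R5 − (3)·R2: [0, 0, 0, 0, 0, 0]
R4 ← R4 + (1/2)·R3: [0, 0, 0, 0, 0, 0]
The echelon form has 3 nonzero rows, and every pivot lies in the first 5 columns, so rank(M) = rank([M|b]) = 3.
The system is consistent.
Free variables = (unknowns) − (rank) = 5 − 3 = 2.

2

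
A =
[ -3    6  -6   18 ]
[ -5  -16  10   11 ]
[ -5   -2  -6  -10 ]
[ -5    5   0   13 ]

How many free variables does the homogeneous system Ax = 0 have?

0

Row reduce to echelon form.
R2 ← R2 − (5/3)·R1: [0, -26, 20, -19]
R3 ← R3 − (5/3)·R1: [0, -12, 4, -40]
R4 ← R4 − (5/3)·R1: [0, -5, 10, -17]
R3 ← R3 − (6/13)·R2: [0, 0, -68/13, -406/13]
R4 ← R4 − (5/26)·R2: [0, 0, 80/13, -347/26]
R4 ← R4 + (20/17)·R3: [0, 0, 0, -1703/34]
4 nonzero rows, so rank(A) = 4.
A has 4 columns; by rank–nullity, nullity = 4 − 4 = 0.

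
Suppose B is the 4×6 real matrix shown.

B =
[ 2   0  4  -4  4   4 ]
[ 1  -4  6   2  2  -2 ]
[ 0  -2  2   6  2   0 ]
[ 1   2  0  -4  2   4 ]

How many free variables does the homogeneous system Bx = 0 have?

3

Row reduce to echelon form.
R2 ← R2 − (1/2)·R1: [0, -4, 4, 4, 0, -4]
R4 ← R4 − (1/2)·R1: [0, 2, -2, -2, 0, 2]
R3 ← R3 − (1/2)·R2: [0, 0, 0, 4, 2, 2]
R4 ← R4 + (1/2)·R2: [0, 0, 0, 0, 0, 0]
3 nonzero rows, so rank(B) = 3.
B has 6 columns; by rank–nullity, nullity = 6 − 3 = 3.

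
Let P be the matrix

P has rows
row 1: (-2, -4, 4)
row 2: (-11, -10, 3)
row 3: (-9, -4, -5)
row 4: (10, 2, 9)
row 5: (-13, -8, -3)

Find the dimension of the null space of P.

Row reduce to echelon form.
R2 ← R2 − (11/2)·R1: [0, 12, -19]
R3 ← R3 − (9/2)·R1: [0, 14, -23]
R4 ← R4 + (5)·R1: [0, -18, 29]
R5 ← R5 − (13/2)·R1: [0, 18, -29]
R3 ← R3 − (7/6)·R2: [0, 0, -5/6]
R4 ← R4 + (3/2)·R2: [0, 0, 1/2]
R5 ← R5 − (3/2)·R2: [0, 0, -1/2]
R4 ← R4 + (3/5)·R3: [0, 0, 0]
R5 ← R5 − (3/5)·R3: [0, 0, 0]
3 nonzero rows, so rank(P) = 3.
P has 3 columns; by rank–nullity, nullity = 3 − 3 = 0.

0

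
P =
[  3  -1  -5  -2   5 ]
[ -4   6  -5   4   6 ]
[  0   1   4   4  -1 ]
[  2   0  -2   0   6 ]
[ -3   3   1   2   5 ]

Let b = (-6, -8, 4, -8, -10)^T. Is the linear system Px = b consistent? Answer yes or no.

Row reduce the augmented matrix [P | b].
R2 ← R2 + (4/3)·R1: [0, 14/3, -35/3, 4/3, 38/3, -16]
R4 ← R4 − (2/3)·R1: [0, 2/3, 4/3, 4/3, 8/3, -4]
R5 ← R5 + R1: [0, 2, -4, 0, 10, -16]
R3 ← R3 − (3/14)·R2: [0, 0, 13/2, 26/7, -26/7, 52/7]
R4 ← R4 − (1/7)·R2: [0, 0, 3, 8/7, 6/7, -12/7]
R5 ← R5 − (3/7)·R2: [0, 0, 1, -4/7, 32/7, -64/7]
R4 ← R4 − (6/13)·R3: [0, 0, 0, -4/7, 18/7, -36/7]
R5 ← R5 − (2/13)·R3: [0, 0, 0, -8/7, 36/7, -72/7]
R5 ← R5 − (2)·R4: [0, 0, 0, 0, 0, 0]
The echelon form has 4 nonzero rows, and every pivot lies in the first 5 columns, so rank(P) = rank([P|b]) = 4.
The system is consistent.

yes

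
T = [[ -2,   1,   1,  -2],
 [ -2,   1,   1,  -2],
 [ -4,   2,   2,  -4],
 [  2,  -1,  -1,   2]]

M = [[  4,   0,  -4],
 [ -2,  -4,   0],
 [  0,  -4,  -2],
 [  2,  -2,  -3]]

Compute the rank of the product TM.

1

First compute TM:
[[-14,  -4,  12],
 [-14,  -4,  12],
 [-28,  -8,  24],
 [ 14,   4, -12]]
Now row reduce the product.
R2 ← R2 − R1: [0, 0, 0]
R3 ← R3 − (2)·R1: [0, 0, 0]
R4 ← R4 + R1: [0, 0, 0]
1 nonzero row, so rank(TM) = 1.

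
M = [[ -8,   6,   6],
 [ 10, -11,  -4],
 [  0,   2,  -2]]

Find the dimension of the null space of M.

Row reduce to echelon form.
R2 ← R2 + (5/4)·R1: [0, -7/2, 7/2]
R3 ← R3 + (4/7)·R2: [0, 0, 0]
2 nonzero rows, so rank(M) = 2.
M has 3 columns; by rank–nullity, nullity = 3 − 2 = 1.

1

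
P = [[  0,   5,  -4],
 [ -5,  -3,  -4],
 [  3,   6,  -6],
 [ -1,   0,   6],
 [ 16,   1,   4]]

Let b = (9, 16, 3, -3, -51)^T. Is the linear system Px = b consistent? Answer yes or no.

Row reduce the augmented matrix [P | b].
Swap R1 ↔ R2
R3 ← R3 + (3/5)·R1: [0, 21/5, -42/5, 63/5]
R4 ← R4 − (1/5)·R1: [0, 3/5, 34/5, -31/5]
R5 ← R5 + (16/5)·R1: [0, -43/5, -44/5, 1/5]
R3 ← R3 − (21/25)·R2: [0, 0, -126/25, 126/25]
R4 ← R4 − (3/25)·R2: [0, 0, 182/25, -182/25]
R5 ← R5 + (43/25)·R2: [0, 0, -392/25, 392/25]
R4 ← R4 + (13/9)·R3: [0, 0, 0, 0]
R5 ← R5 − (28/9)·R3: [0, 0, 0, 0]
The echelon form has 3 nonzero rows, and every pivot lies in the first 3 columns, so rank(P) = rank([P|b]) = 3.
The system is consistent.

yes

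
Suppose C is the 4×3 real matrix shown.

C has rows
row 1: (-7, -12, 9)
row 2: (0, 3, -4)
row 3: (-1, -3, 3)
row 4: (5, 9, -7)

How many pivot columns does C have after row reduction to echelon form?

Row reduce to echelon form.
R3 ← R3 − (1/7)·R1: [0, -9/7, 12/7]
R4 ← R4 + (5/7)·R1: [0, 3/7, -4/7]
R3 ← R3 + (3/7)·R2: [0, 0, 0]
R4 ← R4 − (1/7)·R2: [0, 0, 0]
Echelon form has 2 nonzero rows, so rank(C) = 2.
Each nonzero row contributes one pivot column: 2 pivot columns.

2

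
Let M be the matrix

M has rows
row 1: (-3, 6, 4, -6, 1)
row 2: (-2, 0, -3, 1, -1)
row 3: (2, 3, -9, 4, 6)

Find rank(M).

Row reduce to echelon form.
R2 ← R2 − (2/3)·R1: [0, -4, -17/3, 5, -5/3]
R3 ← R3 + (2/3)·R1: [0, 7, -19/3, 0, 20/3]
R3 ← R3 + (7/4)·R2: [0, 0, -65/4, 35/4, 15/4]
Echelon form has 3 nonzero rows, so rank(M) = 3.

3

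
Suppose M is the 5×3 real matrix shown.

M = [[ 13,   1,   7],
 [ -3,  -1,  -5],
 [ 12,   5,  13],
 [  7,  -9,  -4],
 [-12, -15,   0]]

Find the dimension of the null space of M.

0

Row reduce to echelon form.
R2 ← R2 + (3/13)·R1: [0, -10/13, -44/13]
R3 ← R3 − (12/13)·R1: [0, 53/13, 85/13]
R4 ← R4 − (7/13)·R1: [0, -124/13, -101/13]
R5 ← R5 + (12/13)·R1: [0, -183/13, 84/13]
R3 ← R3 + (53/10)·R2: [0, 0, -57/5]
R4 ← R4 − (62/5)·R2: [0, 0, 171/5]
R5 ← R5 − (183/10)·R2: [0, 0, 342/5]
R4 ← R4 + (3)·R3: [0, 0, 0]
R5 ← R5 + (6)·R3: [0, 0, 0]
3 nonzero rows, so rank(M) = 3.
M has 3 columns; by rank–nullity, nullity = 3 − 3 = 0.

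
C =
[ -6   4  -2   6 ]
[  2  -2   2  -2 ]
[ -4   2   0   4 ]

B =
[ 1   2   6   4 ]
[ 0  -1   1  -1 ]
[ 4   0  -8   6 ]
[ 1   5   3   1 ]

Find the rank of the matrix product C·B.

First compute CB:
[[ -8,  14,   2, -34],
 [  8,  -4, -12,  20],
 [  0,  10, -10, -14]]
Now row reduce the product.
R2 ← R2 + R1: [0, 10, -10, -14]
R3 ← R3 − R2: [0, 0, 0, 0]
2 nonzero rows, so rank(CB) = 2.

2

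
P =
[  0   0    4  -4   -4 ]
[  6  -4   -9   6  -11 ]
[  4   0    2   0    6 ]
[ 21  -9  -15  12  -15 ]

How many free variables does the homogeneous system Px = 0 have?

2

Row reduce to echelon form.
Swap R1 ↔ R2
R3 ← R3 − (2/3)·R1: [0, 8/3, 8, -4, 40/3]
R4 ← R4 − (7/2)·R1: [0, 5, 33/2, -9, 47/2]
Swap R2 ↔ R3
R4 ← R4 − (15/8)·R2: [0, 0, 3/2, -3/2, -3/2]
R4 ← R4 − (3/8)·R3: [0, 0, 0, 0, 0]
3 nonzero rows, so rank(P) = 3.
P has 5 columns; by rank–nullity, nullity = 5 − 3 = 2.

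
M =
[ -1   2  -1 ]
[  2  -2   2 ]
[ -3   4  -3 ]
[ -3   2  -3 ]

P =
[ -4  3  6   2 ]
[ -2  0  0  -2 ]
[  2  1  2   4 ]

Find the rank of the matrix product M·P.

2

First compute MP:
[[ -2,  -4,  -8, -10],
 [  0,   8,  16,  16],
 [ -2, -12, -24, -26],
 [  2, -12, -24, -22]]
Now row reduce the product.
R3 ← R3 − R1: [0, -8, -16, -16]
R4 ← R4 + R1: [0, -16, -32, -32]
R3 ← R3 + R2: [0, 0, 0, 0]
R4 ← R4 + (2)·R2: [0, 0, 0, 0]
2 nonzero rows, so rank(MP) = 2.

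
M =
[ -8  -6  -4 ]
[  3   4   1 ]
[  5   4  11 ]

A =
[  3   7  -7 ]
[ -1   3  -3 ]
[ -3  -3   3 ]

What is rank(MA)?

First compute MA:
[[ -6, -62,  62],
 [  2,  30, -30],
 [-22,  14, -14]]
Now row reduce the product.
R2 ← R2 + (1/3)·R1: [0, 28/3, -28/3]
R3 ← R3 − (11/3)·R1: [0, 724/3, -724/3]
R3 ← R3 − (181/7)·R2: [0, 0, 0]
2 nonzero rows, so rank(MA) = 2.

2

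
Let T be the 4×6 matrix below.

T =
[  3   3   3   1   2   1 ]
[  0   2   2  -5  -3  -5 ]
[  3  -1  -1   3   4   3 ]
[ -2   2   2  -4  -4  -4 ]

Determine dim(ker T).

Row reduce to echelon form.
R3 ← R3 − R1: [0, -4, -4, 2, 2, 2]
R4 ← R4 + (2/3)·R1: [0, 4, 4, -10/3, -8/3, -10/3]
R3 ← R3 + (2)·R2: [0, 0, 0, -8, -4, -8]
R4 ← R4 − (2)·R2: [0, 0, 0, 20/3, 10/3, 20/3]
R4 ← R4 + (5/6)·R3: [0, 0, 0, 0, 0, 0]
3 nonzero rows, so rank(T) = 3.
T has 6 columns; by rank–nullity, nullity = 6 − 3 = 3.

3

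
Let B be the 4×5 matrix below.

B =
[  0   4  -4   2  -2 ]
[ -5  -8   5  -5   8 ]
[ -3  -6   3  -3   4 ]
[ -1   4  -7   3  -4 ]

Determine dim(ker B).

2

Row reduce to echelon form.
Swap R1 ↔ R2
R3 ← R3 − (3/5)·R1: [0, -6/5, 0, 0, -4/5]
R4 ← R4 − (1/5)·R1: [0, 28/5, -8, 4, -28/5]
R3 ← R3 + (3/10)·R2: [0, 0, -6/5, 3/5, -7/5]
R4 ← R4 − (7/5)·R2: [0, 0, -12/5, 6/5, -14/5]
R4 ← R4 − (2)·R3: [0, 0, 0, 0, 0]
3 nonzero rows, so rank(B) = 3.
B has 5 columns; by rank–nullity, nullity = 5 − 3 = 2.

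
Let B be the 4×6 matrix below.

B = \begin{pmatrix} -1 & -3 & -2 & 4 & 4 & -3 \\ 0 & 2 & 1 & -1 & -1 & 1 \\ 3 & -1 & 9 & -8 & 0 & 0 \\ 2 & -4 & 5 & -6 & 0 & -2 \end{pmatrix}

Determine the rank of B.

Row reduce to echelon form.
R3 ← R3 + (3)·R1: [0, -10, 3, 4, 12, -9]
R4 ← R4 + (2)·R1: [0, -10, 1, 2, 8, -8]
R3 ← R3 + (5)·R2: [0, 0, 8, -1, 7, -4]
R4 ← R4 + (5)·R2: [0, 0, 6, -3, 3, -3]
R4 ← R4 − (3/4)·R3: [0, 0, 0, -9/4, -9/4, 0]
Echelon form has 4 nonzero rows, so rank(B) = 4.

4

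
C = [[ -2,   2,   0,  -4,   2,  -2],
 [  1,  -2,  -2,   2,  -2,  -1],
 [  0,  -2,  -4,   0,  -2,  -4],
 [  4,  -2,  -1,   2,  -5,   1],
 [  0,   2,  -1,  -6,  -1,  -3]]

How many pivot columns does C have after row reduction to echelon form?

3

Row reduce to echelon form.
R2 ← R2 + (1/2)·R1: [0, -1, -2, 0, -1, -2]
R4 ← R4 + (2)·R1: [0, 2, -1, -6, -1, -3]
R3 ← R3 − (2)·R2: [0, 0, 0, 0, 0, 0]
R4 ← R4 + (2)·R2: [0, 0, -5, -6, -3, -7]
R5 ← R5 + (2)·R2: [0, 0, -5, -6, -3, -7]
Swap R3 ↔ R4
R5 ← R5 − R3: [0, 0, 0, 0, 0, 0]
Echelon form has 3 nonzero rows, so rank(C) = 3.
Each nonzero row contributes one pivot column: 3 pivot columns.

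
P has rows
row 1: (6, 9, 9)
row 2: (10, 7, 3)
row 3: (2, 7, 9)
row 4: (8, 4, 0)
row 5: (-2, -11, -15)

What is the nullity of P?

Row reduce to echelon form.
R2 ← R2 − (5/3)·R1: [0, -8, -12]
R3 ← R3 − (1/3)·R1: [0, 4, 6]
R4 ← R4 − (4/3)·R1: [0, -8, -12]
R5 ← R5 + (1/3)·R1: [0, -8, -12]
R3 ← R3 + (1/2)·R2: [0, 0, 0]
R4 ← R4 − R2: [0, 0, 0]
R5 ← R5 − R2: [0, 0, 0]
2 nonzero rows, so rank(P) = 2.
P has 3 columns; by rank–nullity, nullity = 3 − 2 = 1.

1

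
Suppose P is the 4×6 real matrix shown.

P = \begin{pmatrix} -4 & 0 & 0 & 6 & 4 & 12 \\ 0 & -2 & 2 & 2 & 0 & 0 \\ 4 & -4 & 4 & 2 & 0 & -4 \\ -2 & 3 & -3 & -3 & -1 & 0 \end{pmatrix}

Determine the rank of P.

Row reduce to echelon form.
R3 ← R3 + R1: [0, -4, 4, 8, 4, 8]
R4 ← R4 − (1/2)·R1: [0, 3, -3, -6, -3, -6]
R3 ← R3 − (2)·R2: [0, 0, 0, 4, 4, 8]
R4 ← R4 + (3/2)·R2: [0, 0, 0, -3, -3, -6]
R4 ← R4 + (3/4)·R3: [0, 0, 0, 0, 0, 0]
Echelon form has 3 nonzero rows, so rank(P) = 3.

3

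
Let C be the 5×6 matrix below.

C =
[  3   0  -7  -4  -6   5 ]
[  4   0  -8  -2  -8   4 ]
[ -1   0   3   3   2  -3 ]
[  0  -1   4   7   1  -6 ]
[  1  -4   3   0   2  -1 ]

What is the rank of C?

Row reduce to echelon form.
R2 ← R2 − (4/3)·R1: [0, 0, 4/3, 10/3, 0, -8/3]
R3 ← R3 + (1/3)·R1: [0, 0, 2/3, 5/3, 0, -4/3]
R5 ← R5 − (1/3)·R1: [0, -4, 16/3, 4/3, 4, -8/3]
Swap R2 ↔ R4
R5 ← R5 − (4)·R2: [0, 0, -32/3, -80/3, 0, 64/3]
R4 ← R4 − (2)·R3: [0, 0, 0, 0, 0, 0]
R5 ← R5 + (16)·R3: [0, 0, 0, 0, 0, 0]
Echelon form has 3 nonzero rows, so rank(C) = 3.

3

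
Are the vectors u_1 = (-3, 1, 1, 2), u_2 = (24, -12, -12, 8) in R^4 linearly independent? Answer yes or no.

Form the matrix with these vectors as rows and row reduce.
R2 ← R2 + (8)·R1: [0, -4, -4, 24]
2 nonzero rows, so the 2 vectors span a space of dimension 2.
Since 2 = 2, the vectors are linearly independent.

yes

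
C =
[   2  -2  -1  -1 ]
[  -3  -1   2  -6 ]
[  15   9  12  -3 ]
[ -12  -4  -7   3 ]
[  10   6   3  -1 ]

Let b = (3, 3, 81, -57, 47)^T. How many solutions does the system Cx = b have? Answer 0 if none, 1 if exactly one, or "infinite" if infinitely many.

1

Row reduce the augmented matrix [C | b].
R2 ← R2 + (3/2)·R1: [0, -4, 1/2, -15/2, 15/2]
R3 ← R3 − (15/2)·R1: [0, 24, 39/2, 9/2, 117/2]
R4 ← R4 + (6)·R1: [0, -16, -13, -3, -39]
R5 ← R5 − (5)·R1: [0, 16, 8, 4, 32]
R3 ← R3 + (6)·R2: [0, 0, 45/2, -81/2, 207/2]
R4 ← R4 − (4)·R2: [0, 0, -15, 27, -69]
R5 ← R5 + (4)·R2: [0, 0, 10, -26, 62]
R4 ← R4 + (2/3)·R3: [0, 0, 0, 0, 0]
R5 ← R5 − (4/9)·R3: [0, 0, 0, -8, 16]
Swap R4 ↔ R5
The echelon form has 4 nonzero rows, and every pivot lies in the first 4 columns, so rank(C) = rank([C|b]) = 4.
The system is consistent.
rank = 4 = number of unknowns, so the solution is unique.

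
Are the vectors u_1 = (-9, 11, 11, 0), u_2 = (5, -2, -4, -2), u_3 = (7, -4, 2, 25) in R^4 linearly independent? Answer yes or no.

yes

Form the matrix with these vectors as rows and row reduce.
R2 ← R2 + (5/9)·R1: [0, 37/9, 19/9, -2]
R3 ← R3 + (7/9)·R1: [0, 41/9, 95/9, 25]
R3 ← R3 − (41/37)·R2: [0, 0, 304/37, 1007/37]
3 nonzero rows, so the 3 vectors span a space of dimension 3.
Since 3 = 3, the vectors are linearly independent.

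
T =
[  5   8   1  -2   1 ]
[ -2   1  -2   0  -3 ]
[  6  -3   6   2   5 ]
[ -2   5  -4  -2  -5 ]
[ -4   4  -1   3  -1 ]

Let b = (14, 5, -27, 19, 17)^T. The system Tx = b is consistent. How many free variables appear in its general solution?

Row reduce the augmented matrix [T | b].
R2 ← R2 + (2/5)·R1: [0, 21/5, -8/5, -4/5, -13/5, 53/5]
R3 ← R3 − (6/5)·R1: [0, -63/5, 24/5, 22/5, 19/5, -219/5]
R4 ← R4 + (2/5)·R1: [0, 41/5, -18/5, -14/5, -23/5, 123/5]
R5 ← R5 + (4/5)·R1: [0, 52/5, -1/5, 7/5, -1/5, 141/5]
R3 ← R3 + (3)·R2: [0, 0, 0, 2, -4, -12]
R4 ← R4 − (41/21)·R2: [0, 0, -10/21, -26/21, 10/21, 82/21]
R5 ← R5 − (52/21)·R2: [0, 0, 79/21, 71/21, 131/21, 41/21]
Swap R3 ↔ R4
R5 ← R5 + (79/10)·R3: [0, 0, 0, -32/5, 10, 164/5]
R5 ← R5 + (16/5)·R4: [0, 0, 0, 0, -14/5, -28/5]
The echelon form has 5 nonzero rows, and every pivot lies in the first 5 columns, so rank(T) = rank([T|b]) = 5.
The system is consistent.
Free variables = (unknowns) − (rank) = 5 − 5 = 0.

0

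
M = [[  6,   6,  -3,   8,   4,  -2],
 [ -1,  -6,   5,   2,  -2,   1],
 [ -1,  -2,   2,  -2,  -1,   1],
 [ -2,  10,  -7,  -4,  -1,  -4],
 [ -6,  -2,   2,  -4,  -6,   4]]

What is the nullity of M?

1

Row reduce to echelon form.
R2 ← R2 + (1/6)·R1: [0, -5, 9/2, 10/3, -4/3, 2/3]
R3 ← R3 + (1/6)·R1: [0, -1, 3/2, -2/3, -1/3, 2/3]
R4 ← R4 + (1/3)·R1: [0, 12, -8, -4/3, 1/3, -14/3]
R5 ← R5 + R1: [0, 4, -1, 4, -2, 2]
R3 ← R3 − (1/5)·R2: [0, 0, 3/5, -4/3, -1/15, 8/15]
R4 ← R4 + (12/5)·R2: [0, 0, 14/5, 20/3, -43/15, -46/15]
R5 ← R5 + (4/5)·R2: [0, 0, 13/5, 20/3, -46/15, 38/15]
R4 ← R4 − (14/3)·R3: [0, 0, 0, 116/9, -23/9, -50/9]
R5 ← R5 − (13/3)·R3: [0, 0, 0, 112/9, -25/9, 2/9]
R5 ← R5 − (28/29)·R4: [0, 0, 0, 0, -9/29, 162/29]
5 nonzero rows, so rank(M) = 5.
M has 6 columns; by rank–nullity, nullity = 6 − 5 = 1.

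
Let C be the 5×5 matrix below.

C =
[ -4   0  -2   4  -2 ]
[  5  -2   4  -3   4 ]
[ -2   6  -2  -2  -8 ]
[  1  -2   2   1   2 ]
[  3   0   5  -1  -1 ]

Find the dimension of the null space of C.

Row reduce to echelon form.
R2 ← R2 + (5/4)·R1: [0, -2, 3/2, 2, 3/2]
R3 ← R3 − (1/2)·R1: [0, 6, -1, -4, -7]
R4 ← R4 + (1/4)·R1: [0, -2, 3/2, 2, 3/2]
R5 ← R5 + (3/4)·R1: [0, 0, 7/2, 2, -5/2]
R3 ← R3 + (3)·R2: [0, 0, 7/2, 2, -5/2]
R4 ← R4 − R2: [0, 0, 0, 0, 0]
R5 ← R5 − R3: [0, 0, 0, 0, 0]
3 nonzero rows, so rank(C) = 3.
C has 5 columns; by rank–nullity, nullity = 5 − 3 = 2.

2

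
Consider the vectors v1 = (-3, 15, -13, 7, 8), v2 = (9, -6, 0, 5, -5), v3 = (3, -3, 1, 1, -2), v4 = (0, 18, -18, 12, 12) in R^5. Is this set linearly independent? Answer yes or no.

no

Form the matrix with these vectors as rows and row reduce.
R2 ← R2 + (3)·R1: [0, 39, -39, 26, 19]
R3 ← R3 + R1: [0, 12, -12, 8, 6]
R3 ← R3 − (4/13)·R2: [0, 0, 0, 0, 2/13]
R4 ← R4 − (6/13)·R2: [0, 0, 0, 0, 42/13]
R4 ← R4 − (21)·R3: [0, 0, 0, 0, 0]
3 nonzero rows, so the 4 vectors span a space of dimension 3.
Since 3 < 4, the vectors are linearly dependent.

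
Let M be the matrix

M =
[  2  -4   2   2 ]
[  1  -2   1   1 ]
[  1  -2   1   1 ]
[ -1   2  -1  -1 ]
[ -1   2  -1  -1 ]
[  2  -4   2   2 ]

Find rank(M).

1

Row reduce to echelon form.
R2 ← R2 − (1/2)·R1: [0, 0, 0, 0]
R3 ← R3 − (1/2)·R1: [0, 0, 0, 0]
R4 ← R4 + (1/2)·R1: [0, 0, 0, 0]
R5 ← R5 + (1/2)·R1: [0, 0, 0, 0]
R6 ← R6 − R1: [0, 0, 0, 0]
Echelon form has 1 nonzero row, so rank(M) = 1.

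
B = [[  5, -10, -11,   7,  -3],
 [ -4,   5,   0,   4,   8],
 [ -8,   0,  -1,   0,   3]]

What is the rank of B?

Row reduce to echelon form.
R2 ← R2 + (4/5)·R1: [0, -3, -44/5, 48/5, 28/5]
R3 ← R3 + (8/5)·R1: [0, -16, -93/5, 56/5, -9/5]
R3 ← R3 − (16/3)·R2: [0, 0, 85/3, -40, -95/3]
Echelon form has 3 nonzero rows, so rank(B) = 3.

3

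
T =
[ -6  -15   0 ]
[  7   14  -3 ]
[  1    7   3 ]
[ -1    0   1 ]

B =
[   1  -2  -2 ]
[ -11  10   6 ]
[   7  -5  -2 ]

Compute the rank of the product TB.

First compute TB:
[[159, -138, -78],
 [-168, 141,  76],
 [-55,  53,  34],
 [  6,  -3,   0]]
Now row reduce the product.
R2 ← R2 + (56/53)·R1: [0, -255/53, -340/53]
R3 ← R3 + (55/159)·R1: [0, 279/53, 372/53]
R4 ← R4 − (2/53)·R1: [0, 117/53, 156/53]
R3 ← R3 + (93/85)·R2: [0, 0, 0]
R4 ← R4 + (39/85)·R2: [0, 0, 0]
2 nonzero rows, so rank(TB) = 2.

2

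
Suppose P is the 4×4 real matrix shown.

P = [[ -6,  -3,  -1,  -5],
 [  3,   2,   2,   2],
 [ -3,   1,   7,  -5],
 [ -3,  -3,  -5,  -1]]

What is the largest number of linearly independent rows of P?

2

Row reduce to echelon form.
R2 ← R2 + (1/2)·R1: [0, 1/2, 3/2, -1/2]
R3 ← R3 − (1/2)·R1: [0, 5/2, 15/2, -5/2]
R4 ← R4 − (1/2)·R1: [0, -3/2, -9/2, 3/2]
R3 ← R3 − (5)·R2: [0, 0, 0, 0]
R4 ← R4 + (3)·R2: [0, 0, 0, 0]
Echelon form has 2 nonzero rows, so rank(P) = 2.
The rank gives the maximum number of linearly independent rows: 2.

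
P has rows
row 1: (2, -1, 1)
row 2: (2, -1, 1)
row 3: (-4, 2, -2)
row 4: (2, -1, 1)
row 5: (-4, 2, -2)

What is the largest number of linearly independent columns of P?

1

Row reduce to echelon form.
R2 ← R2 − R1: [0, 0, 0]
R3 ← R3 + (2)·R1: [0, 0, 0]
R4 ← R4 − R1: [0, 0, 0]
R5 ← R5 + (2)·R1: [0, 0, 0]
Echelon form has 1 nonzero row, so rank(P) = 1.
The rank gives the maximum number of linearly independent columns: 1.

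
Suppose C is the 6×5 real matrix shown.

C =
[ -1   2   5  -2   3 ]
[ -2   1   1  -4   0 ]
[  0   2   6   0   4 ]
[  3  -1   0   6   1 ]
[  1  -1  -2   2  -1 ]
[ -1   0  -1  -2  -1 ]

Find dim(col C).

Row reduce to echelon form.
R2 ← R2 − (2)·R1: [0, -3, -9, 0, -6]
R4 ← R4 + (3)·R1: [0, 5, 15, 0, 10]
R5 ← R5 + R1: [0, 1, 3, 0, 2]
R6 ← R6 − R1: [0, -2, -6, 0, -4]
R3 ← R3 + (2/3)·R2: [0, 0, 0, 0, 0]
R4 ← R4 + (5/3)·R2: [0, 0, 0, 0, 0]
R5 ← R5 + (1/3)·R2: [0, 0, 0, 0, 0]
R6 ← R6 − (2/3)·R2: [0, 0, 0, 0, 0]
Echelon form has 2 nonzero rows, so rank(C) = 2.
The column space has dimension equal to the rank: 2.

2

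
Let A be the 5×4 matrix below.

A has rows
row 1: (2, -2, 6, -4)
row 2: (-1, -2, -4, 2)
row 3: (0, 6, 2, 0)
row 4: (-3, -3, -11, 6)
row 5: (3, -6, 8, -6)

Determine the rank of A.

2

Row reduce to echelon form.
R2 ← R2 + (1/2)·R1: [0, -3, -1, 0]
R4 ← R4 + (3/2)·R1: [0, -6, -2, 0]
R5 ← R5 − (3/2)·R1: [0, -3, -1, 0]
R3 ← R3 + (2)·R2: [0, 0, 0, 0]
R4 ← R4 − (2)·R2: [0, 0, 0, 0]
R5 ← R5 − R2: [0, 0, 0, 0]
Echelon form has 2 nonzero rows, so rank(A) = 2.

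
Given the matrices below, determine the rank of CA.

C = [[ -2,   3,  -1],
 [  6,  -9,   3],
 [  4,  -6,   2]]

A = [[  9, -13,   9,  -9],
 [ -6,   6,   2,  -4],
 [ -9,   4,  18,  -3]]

1

First compute CA:
[[-27,  40, -30,   9],
 [ 81, -120,  90, -27],
 [ 54, -80,  60, -18]]
Now row reduce the product.
R2 ← R2 + (3)·R1: [0, 0, 0, 0]
R3 ← R3 + (2)·R1: [0, 0, 0, 0]
1 nonzero row, so rank(CA) = 1.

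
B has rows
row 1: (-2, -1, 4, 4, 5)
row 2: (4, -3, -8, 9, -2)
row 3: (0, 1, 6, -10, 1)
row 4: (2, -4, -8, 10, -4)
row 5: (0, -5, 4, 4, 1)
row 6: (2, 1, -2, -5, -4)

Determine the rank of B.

Row reduce to echelon form.
R2 ← R2 + (2)·R1: [0, -5, 0, 17, 8]
R4 ← R4 + R1: [0, -5, -4, 14, 1]
R6 ← R6 + R1: [0, 0, 2, -1, 1]
R3 ← R3 + (1/5)·R2: [0, 0, 6, -33/5, 13/5]
R4 ← R4 − R2: [0, 0, -4, -3, -7]
R5 ← R5 − R2: [0, 0, 4, -13, -7]
R4 ← R4 + (2/3)·R3: [0, 0, 0, -37/5, -79/15]
R5 ← R5 − (2/3)·R3: [0, 0, 0, -43/5, -131/15]
R6 ← R6 − (1/3)·R3: [0, 0, 0, 6/5, 2/15]
R5 ← R5 − (43/37)·R4: [0, 0, 0, 0, -290/111]
R6 ← R6 + (6/37)·R4: [0, 0, 0, 0, -80/111]
R6 ← R6 − (8/29)·R5: [0, 0, 0, 0, 0]
Echelon form has 5 nonzero rows, so rank(B) = 5.

5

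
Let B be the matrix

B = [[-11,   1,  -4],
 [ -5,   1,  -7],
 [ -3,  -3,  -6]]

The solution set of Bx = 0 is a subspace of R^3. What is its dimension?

Row reduce to echelon form.
R2 ← R2 − (5/11)·R1: [0, 6/11, -57/11]
R3 ← R3 − (3/11)·R1: [0, -36/11, -54/11]
R3 ← R3 + (6)·R2: [0, 0, -36]
3 nonzero rows, so rank(B) = 3.
B has 3 columns; by rank–nullity, nullity = 3 − 3 = 0.

0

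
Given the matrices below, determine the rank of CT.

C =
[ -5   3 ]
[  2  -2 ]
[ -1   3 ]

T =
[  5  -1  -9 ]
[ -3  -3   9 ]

2

First compute CT:
[[-34,  -4,  72],
 [ 16,   4, -36],
 [-14,  -8,  36]]
Now row reduce the product.
R2 ← R2 + (8/17)·R1: [0, 36/17, -36/17]
R3 ← R3 − (7/17)·R1: [0, -108/17, 108/17]
R3 ← R3 + (3)·R2: [0, 0, 0]
2 nonzero rows, so rank(CT) = 2.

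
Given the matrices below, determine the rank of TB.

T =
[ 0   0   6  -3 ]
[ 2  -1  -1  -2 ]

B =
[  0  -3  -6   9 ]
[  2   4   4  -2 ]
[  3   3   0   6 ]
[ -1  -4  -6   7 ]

2

First compute TB:
[[ 21,  30,  18,  15],
 [ -3,  -5,  -4,   0]]
Now row reduce the product.
R2 ← R2 + (1/7)·R1: [0, -5/7, -10/7, 15/7]
2 nonzero rows, so rank(TB) = 2.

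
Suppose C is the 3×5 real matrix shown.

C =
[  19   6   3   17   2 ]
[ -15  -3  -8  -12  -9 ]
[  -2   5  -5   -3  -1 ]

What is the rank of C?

Row reduce to echelon form.
R2 ← R2 + (15/19)·R1: [0, 33/19, -107/19, 27/19, -141/19]
R3 ← R3 + (2/19)·R1: [0, 107/19, -89/19, -23/19, -15/19]
R3 ← R3 − (107/33)·R2: [0, 0, 448/33, -64/11, 256/11]
Echelon form has 3 nonzero rows, so rank(C) = 3.

3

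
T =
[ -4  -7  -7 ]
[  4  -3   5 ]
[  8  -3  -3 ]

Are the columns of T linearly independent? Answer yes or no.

Row reduce T to echelon form.
R2 ← R2 + R1: [0, -10, -2]
R3 ← R3 + (2)·R1: [0, -17, -17]
R3 ← R3 − (17/10)·R2: [0, 0, -68/5]
3 pivots among 3 columns.
Every column is a pivot column, so the columns are linearly independent.

yes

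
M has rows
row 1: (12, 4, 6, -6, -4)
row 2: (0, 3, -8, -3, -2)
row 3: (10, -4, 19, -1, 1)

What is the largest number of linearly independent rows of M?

Row reduce to echelon form.
R3 ← R3 − (5/6)·R1: [0, -22/3, 14, 4, 13/3]
R3 ← R3 + (22/9)·R2: [0, 0, -50/9, -10/3, -5/9]
Echelon form has 3 nonzero rows, so rank(M) = 3.
The rank gives the maximum number of linearly independent rows: 3.

3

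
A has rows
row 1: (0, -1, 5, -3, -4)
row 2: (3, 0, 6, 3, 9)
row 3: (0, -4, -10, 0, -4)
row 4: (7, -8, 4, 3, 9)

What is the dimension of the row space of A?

Row reduce to echelon form.
Swap R1 ↔ R2
R4 ← R4 − (7/3)·R1: [0, -8, -10, -4, -12]
R3 ← R3 − (4)·R2: [0, 0, -30, 12, 12]
R4 ← R4 − (8)·R2: [0, 0, -50, 20, 20]
R4 ← R4 − (5/3)·R3: [0, 0, 0, 0, 0]
Echelon form has 3 nonzero rows, so rank(A) = 3.
The row space has dimension equal to the rank: 3.

3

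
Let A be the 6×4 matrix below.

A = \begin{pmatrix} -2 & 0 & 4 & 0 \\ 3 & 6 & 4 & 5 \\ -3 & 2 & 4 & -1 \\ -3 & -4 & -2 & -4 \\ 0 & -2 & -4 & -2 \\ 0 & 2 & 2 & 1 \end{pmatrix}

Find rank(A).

Row reduce to echelon form.
R2 ← R2 + (3/2)·R1: [0, 6, 10, 5]
R3 ← R3 − (3/2)·R1: [0, 2, -2, -1]
R4 ← R4 − (3/2)·R1: [0, -4, -8, -4]
R3 ← R3 − (1/3)·R2: [0, 0, -16/3, -8/3]
R4 ← R4 + (2/3)·R2: [0, 0, -4/3, -2/3]
R5 ← R5 + (1/3)·R2: [0, 0, -2/3, -1/3]
R6 ← R6 − (1/3)·R2: [0, 0, -4/3, -2/3]
R4 ← R4 − (1/4)·R3: [0, 0, 0, 0]
R5 ← R5 − (1/8)·R3: [0, 0, 0, 0]
R6 ← R6 − (1/4)·R3: [0, 0, 0, 0]
Echelon form has 3 nonzero rows, so rank(A) = 3.

3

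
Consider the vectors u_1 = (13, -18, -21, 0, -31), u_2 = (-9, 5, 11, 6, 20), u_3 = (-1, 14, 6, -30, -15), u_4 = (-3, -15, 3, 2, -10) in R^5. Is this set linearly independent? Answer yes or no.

yes

Form the matrix with these vectors as rows and row reduce.
R2 ← R2 + (9/13)·R1: [0, -97/13, -46/13, 6, -19/13]
R3 ← R3 + (1/13)·R1: [0, 164/13, 57/13, -30, -226/13]
R4 ← R4 + (3/13)·R1: [0, -249/13, -24/13, 2, -223/13]
R3 ← R3 + (164/97)·R2: [0, 0, -155/97, -1926/97, -1926/97]
R4 ← R4 − (249/97)·R2: [0, 0, 702/97, -1300/97, -1300/97]
R4 ← R4 + (702/155)·R3: [0, 0, 0, -16016/155, -16016/155]
4 nonzero rows, so the 4 vectors span a space of dimension 4.
Since 4 = 4, the vectors are linearly independent.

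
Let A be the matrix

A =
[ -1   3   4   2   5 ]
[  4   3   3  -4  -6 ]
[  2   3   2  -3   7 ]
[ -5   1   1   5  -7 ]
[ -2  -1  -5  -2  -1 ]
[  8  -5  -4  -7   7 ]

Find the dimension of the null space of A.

1

Row reduce to echelon form.
R2 ← R2 + (4)·R1: [0, 15, 19, 4, 14]
R3 ← R3 + (2)·R1: [0, 9, 10, 1, 17]
R4 ← R4 − (5)·R1: [0, -14, -19, -5, -32]
R5 ← R5 − (2)·R1: [0, -7, -13, -6, -11]
R6 ← R6 + (8)·R1: [0, 19, 28, 9, 47]
R3 ← R3 − (3/5)·R2: [0, 0, -7/5, -7/5, 43/5]
R4 ← R4 + (14/15)·R2: [0, 0, -19/15, -19/15, -284/15]
R5 ← R5 + (7/15)·R2: [0, 0, -62/15, -62/15, -67/15]
R6 ← R6 − (19/15)·R2: [0, 0, 59/15, 59/15, 439/15]
R4 ← R4 − (19/21)·R3: [0, 0, 0, 0, -187/7]
R5 ← R5 − (62/21)·R3: [0, 0, 0, 0, -209/7]
R6 ← R6 + (59/21)·R3: [0, 0, 0, 0, 374/7]
R5 ← R5 − (19/17)·R4: [0, 0, 0, 0, 0]
R6 ← R6 + (2)·R4: [0, 0, 0, 0, 0]
4 nonzero rows, so rank(A) = 4.
A has 5 columns; by rank–nullity, nullity = 5 − 4 = 1.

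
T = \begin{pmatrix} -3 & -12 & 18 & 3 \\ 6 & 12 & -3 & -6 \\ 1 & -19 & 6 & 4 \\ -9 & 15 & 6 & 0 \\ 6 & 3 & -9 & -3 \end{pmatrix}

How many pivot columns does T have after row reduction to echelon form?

3

Row reduce to echelon form.
R2 ← R2 + (2)·R1: [0, -12, 33, 0]
R3 ← R3 + (1/3)·R1: [0, -23, 12, 5]
R4 ← R4 − (3)·R1: [0, 51, -48, -9]
R5 ← R5 + (2)·R1: [0, -21, 27, 3]
R3 ← R3 − (23/12)·R2: [0, 0, -205/4, 5]
R4 ← R4 + (17/4)·R2: [0, 0, 369/4, -9]
R5 ← R5 − (7/4)·R2: [0, 0, -123/4, 3]
R4 ← R4 + (9/5)·R3: [0, 0, 0, 0]
R5 ← R5 − (3/5)·R3: [0, 0, 0, 0]
Echelon form has 3 nonzero rows, so rank(T) = 3.
Each nonzero row contributes one pivot column: 3 pivot columns.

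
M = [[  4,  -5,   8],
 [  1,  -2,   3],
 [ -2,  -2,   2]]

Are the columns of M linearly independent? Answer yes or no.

no

Row reduce M to echelon form.
R2 ← R2 − (1/4)·R1: [0, -3/4, 1]
R3 ← R3 + (1/2)·R1: [0, -9/2, 6]
R3 ← R3 − (6)·R2: [0, 0, 0]
2 pivots among 3 columns.
Only 2 < 3 pivot columns, so the columns are linearly dependent.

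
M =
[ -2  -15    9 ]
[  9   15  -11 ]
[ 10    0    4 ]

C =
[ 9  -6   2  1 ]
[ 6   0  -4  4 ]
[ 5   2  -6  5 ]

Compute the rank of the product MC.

First compute MC:
[[-63,  30,   2, -17],
 [116, -76,  24,  14],
 [110, -52,  -4,  30]]
Now row reduce the product.
R2 ← R2 + (116/63)·R1: [0, -436/21, 1744/63, -1090/63]
R3 ← R3 + (110/63)·R1: [0, 8/21, -32/63, 20/63]
R3 ← R3 + (2/109)·R2: [0, 0, 0, 0]
2 nonzero rows, so rank(MC) = 2.

2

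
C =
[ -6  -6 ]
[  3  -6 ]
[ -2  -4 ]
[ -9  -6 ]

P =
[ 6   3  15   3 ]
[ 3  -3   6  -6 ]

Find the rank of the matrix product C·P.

2

First compute CP:
[[-54,   0, -126,  18],
 [  0,  27,   9,  45],
 [-24,   6, -54,  18],
 [-72,  -9, -171,   9]]
Now row reduce the product.
R3 ← R3 − (4/9)·R1: [0, 6, 2, 10]
R4 ← R4 − (4/3)·R1: [0, -9, -3, -15]
R3 ← R3 − (2/9)·R2: [0, 0, 0, 0]
R4 ← R4 + (1/3)·R2: [0, 0, 0, 0]
2 nonzero rows, so rank(CP) = 2.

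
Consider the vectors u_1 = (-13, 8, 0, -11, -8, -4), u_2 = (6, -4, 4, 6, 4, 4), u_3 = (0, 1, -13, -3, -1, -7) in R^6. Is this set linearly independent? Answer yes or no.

no

Form the matrix with these vectors as rows and row reduce.
R2 ← R2 + (6/13)·R1: [0, -4/13, 4, 12/13, 4/13, 28/13]
R3 ← R3 + (13/4)·R2: [0, 0, 0, 0, 0, 0]
2 nonzero rows, so the 3 vectors span a space of dimension 2.
Since 2 < 3, the vectors are linearly dependent.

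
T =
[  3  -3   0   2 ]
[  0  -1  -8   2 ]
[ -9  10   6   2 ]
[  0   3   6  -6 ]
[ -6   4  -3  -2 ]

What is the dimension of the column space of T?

Row reduce to echelon form.
R3 ← R3 + (3)·R1: [0, 1, 6, 8]
R5 ← R5 + (2)·R1: [0, -2, -3, 2]
R3 ← R3 + R2: [0, 0, -2, 10]
R4 ← R4 + (3)·R2: [0, 0, -18, 0]
R5 ← R5 − (2)·R2: [0, 0, 13, -2]
R4 ← R4 − (9)·R3: [0, 0, 0, -90]
R5 ← R5 + (13/2)·R3: [0, 0, 0, 63]
R5 ← R5 + (7/10)·R4: [0, 0, 0, 0]
Echelon form has 4 nonzero rows, so rank(T) = 4.
The column space has dimension equal to the rank: 4.

4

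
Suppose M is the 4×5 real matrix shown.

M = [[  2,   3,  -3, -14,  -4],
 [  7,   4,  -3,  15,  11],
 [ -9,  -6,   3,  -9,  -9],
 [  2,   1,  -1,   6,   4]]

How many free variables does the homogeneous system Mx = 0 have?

2

Row reduce to echelon form.
R2 ← R2 − (7/2)·R1: [0, -13/2, 15/2, 64, 25]
R3 ← R3 + (9/2)·R1: [0, 15/2, -21/2, -72, -27]
R4 ← R4 − R1: [0, -2, 2, 20, 8]
R3 ← R3 + (15/13)·R2: [0, 0, -24/13, 24/13, 24/13]
R4 ← R4 − (4/13)·R2: [0, 0, -4/13, 4/13, 4/13]
R4 ← R4 − (1/6)·R3: [0, 0, 0, 0, 0]
3 nonzero rows, so rank(M) = 3.
M has 5 columns; by rank–nullity, nullity = 5 − 3 = 2.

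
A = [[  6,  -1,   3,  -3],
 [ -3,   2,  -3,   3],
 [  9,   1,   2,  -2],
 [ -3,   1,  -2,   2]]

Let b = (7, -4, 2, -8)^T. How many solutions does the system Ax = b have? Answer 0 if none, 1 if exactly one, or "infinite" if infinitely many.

Row reduce the augmented matrix [A | b].
R2 ← R2 + (1/2)·R1: [0, 3/2, -3/2, 3/2, -1/2]
R3 ← R3 − (3/2)·R1: [0, 5/2, -5/2, 5/2, -17/2]
R4 ← R4 + (1/2)·R1: [0, 1/2, -1/2, 1/2, -9/2]
R3 ← R3 − (5/3)·R2: [0, 0, 0, 0, -23/3]
R4 ← R4 − (1/3)·R2: [0, 0, 0, 0, -13/3]
R4 ← R4 − (13/23)·R3: [0, 0, 0, 0, 0]
The echelon form has 3 nonzero rows; the last pivot sits in the augmented column, so rank(A) = 2 but rank([A|b]) = 3.
Since the ranks differ, the system is inconsistent.
It has no solutions.

0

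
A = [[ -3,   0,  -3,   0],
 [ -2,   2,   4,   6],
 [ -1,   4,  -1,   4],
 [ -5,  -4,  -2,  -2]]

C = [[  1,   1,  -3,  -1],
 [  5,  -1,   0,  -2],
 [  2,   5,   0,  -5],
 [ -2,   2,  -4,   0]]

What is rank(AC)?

First compute AC:
[[ -9, -18,   9,  18],
 [  4,  28, -18, -22],
 [  9,  -2, -13,  -2],
 [-25, -15,  23,  23]]
Now row reduce the product.
R2 ← R2 + (4/9)·R1: [0, 20, -14, -14]
R3 ← R3 + R1: [0, -20, -4, 16]
R4 ← R4 − (25/9)·R1: [0, 35, -2, -27]
R3 ← R3 + R2: [0, 0, -18, 2]
R4 ← R4 − (7/4)·R2: [0, 0, 45/2, -5/2]
R4 ← R4 + (5/4)·R3: [0, 0, 0, 0]
3 nonzero rows, so rank(AC) = 3.

3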